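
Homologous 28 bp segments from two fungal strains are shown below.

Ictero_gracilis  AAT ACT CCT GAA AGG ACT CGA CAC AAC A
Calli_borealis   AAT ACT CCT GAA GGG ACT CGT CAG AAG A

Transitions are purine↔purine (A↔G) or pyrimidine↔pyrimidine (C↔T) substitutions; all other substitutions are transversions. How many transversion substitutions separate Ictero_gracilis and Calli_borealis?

Mismatches occur at site 13 (A/G, transition), site 21 (A/T, transversion), site 24 (C/G, transversion), site 27 (C/G, transversion).
Of the 4 differences, 1 transition and 3 transversions, so the answer is 3.

3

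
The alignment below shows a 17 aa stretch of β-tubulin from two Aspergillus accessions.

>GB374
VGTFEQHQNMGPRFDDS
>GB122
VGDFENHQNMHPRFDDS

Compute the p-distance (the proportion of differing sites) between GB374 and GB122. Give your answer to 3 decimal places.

0.176

Differing sites — 3:T/D; 6:Q/N; 11:G/H.
There are 3 differences over 17 sites, so p = 3/17 = 0.176.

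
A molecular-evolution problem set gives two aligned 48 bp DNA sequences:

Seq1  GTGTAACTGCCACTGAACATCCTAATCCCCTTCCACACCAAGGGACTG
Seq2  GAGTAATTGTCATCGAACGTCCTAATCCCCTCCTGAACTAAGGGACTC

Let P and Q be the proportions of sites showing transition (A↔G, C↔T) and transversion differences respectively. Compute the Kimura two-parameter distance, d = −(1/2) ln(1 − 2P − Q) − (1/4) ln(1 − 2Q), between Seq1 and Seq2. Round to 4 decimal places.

0.3211

Differing sites — 2:T/A (Tv); 7:C/T (Ti); 10:C/T (Ti); 13:C/T (Ti); 14:T/C (Ti); 19:A/G (Ti); 32:T/C (Ti); 34:C/T (Ti); 35:A/G (Ti); 36:C/A (Tv); 39:C/T (Ti); 48:G/C (Tv).
Of the 12 differences, 9 transitions and 3 transversions over 48 sites: P = 9/48 = 0.187500, Q = 3/48 = 0.062500.
d = −0.5·ln(0.562500) − 0.25·ln(0.875000) = −0.5·(-0.575364) − 0.25·(-0.133531) = 0.3211.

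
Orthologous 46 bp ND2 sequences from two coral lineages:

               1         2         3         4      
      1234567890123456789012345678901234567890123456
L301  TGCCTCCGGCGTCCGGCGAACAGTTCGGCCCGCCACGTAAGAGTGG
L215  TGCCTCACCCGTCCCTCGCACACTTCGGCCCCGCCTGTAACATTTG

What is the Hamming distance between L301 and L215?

14

The sequences differ at positions 7 (C/A), 8 (G/C), 9 (G/C), 15 (G/C), 16 (G/T), 19 (A/C), 23 (G/C), 32 (G/C), 33 (C/G), 35 (A/C), 36 (C/T), 41 (G/C), 43 (G/T), 45 (G/T).
That gives 14 mismatches out of 46 aligned sites, so the Hamming distance is 14.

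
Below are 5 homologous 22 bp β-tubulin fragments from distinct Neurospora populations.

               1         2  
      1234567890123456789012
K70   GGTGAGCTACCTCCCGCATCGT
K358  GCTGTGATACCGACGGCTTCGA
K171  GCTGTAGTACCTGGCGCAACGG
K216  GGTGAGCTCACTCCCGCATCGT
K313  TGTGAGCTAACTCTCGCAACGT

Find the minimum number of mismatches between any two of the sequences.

2

Pairwise Hamming distances:
  K70 vs K358: 8
  K70 vs K171: 8
  K70 vs K216: 2
  K70 vs K313: 4
  K358 vs K171: 9
  K358 vs K216: 10
  K358 vs K313: 12
  K171 vs K216: 10
  K171 vs K313: 9
  K216 vs K313: 4
The smallest is 2, between K70 and K216.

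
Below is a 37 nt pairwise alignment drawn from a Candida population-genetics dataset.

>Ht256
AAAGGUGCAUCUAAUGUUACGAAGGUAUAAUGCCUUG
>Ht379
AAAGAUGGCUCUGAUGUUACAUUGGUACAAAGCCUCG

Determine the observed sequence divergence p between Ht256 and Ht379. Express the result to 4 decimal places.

0.2703

Mismatches occur at site 5 (G/A), site 8 (C/G), site 9 (A/C), site 13 (A/G), site 21 (G/A), site 22 (A/U), site 23 (A/U), site 28 (U/C), site 31 (U/A), site 36 (U/C).
There are 10 differences over 37 sites, so p = 10/37 = 0.2703.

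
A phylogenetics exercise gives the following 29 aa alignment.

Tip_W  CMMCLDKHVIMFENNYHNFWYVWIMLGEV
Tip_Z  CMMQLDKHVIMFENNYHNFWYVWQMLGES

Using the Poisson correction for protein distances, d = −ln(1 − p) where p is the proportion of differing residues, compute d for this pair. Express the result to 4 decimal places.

0.1092

Differing sites — 4:C/Q; 24:I/Q; 29:V/S.
p = 3/29 = 0.103448.
d = −ln(1 − 0.103448) = −ln(0.896552) = 0.1092.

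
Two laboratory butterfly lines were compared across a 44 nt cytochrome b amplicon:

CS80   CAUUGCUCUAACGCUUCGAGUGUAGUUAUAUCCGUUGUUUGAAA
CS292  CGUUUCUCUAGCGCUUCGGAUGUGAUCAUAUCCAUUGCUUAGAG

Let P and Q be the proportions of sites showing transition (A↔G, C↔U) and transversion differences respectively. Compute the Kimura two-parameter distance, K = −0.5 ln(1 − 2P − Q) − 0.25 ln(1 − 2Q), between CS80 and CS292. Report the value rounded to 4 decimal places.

Differing sites — 2:A/G (Ti); 5:G/U (Tv); 11:A/G (Ti); 19:A/G (Ti); 20:G/A (Ti); 24:A/G (Ti); 25:G/A (Ti); 27:U/C (Ti); 34:G/A (Ti); 38:U/C (Ti); 41:G/A (Ti); 42:A/G (Ti); 44:A/G (Ti).
Of the 13 differences, 12 transitions and 1 transversion over 44 sites: P = 12/44 = 0.272727, Q = 1/44 = 0.022727.
d = −0.5·ln(0.431819) − 0.25·ln(0.954546) = −0.5·(-0.839749) − 0.25·(-0.046519) = 0.4315.

0.4315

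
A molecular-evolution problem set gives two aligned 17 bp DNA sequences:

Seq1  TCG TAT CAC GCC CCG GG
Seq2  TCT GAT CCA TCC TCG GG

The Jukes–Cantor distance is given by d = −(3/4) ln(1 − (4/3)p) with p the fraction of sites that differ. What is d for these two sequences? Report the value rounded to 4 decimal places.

0.4770

The sequences differ at positions 3 (G/T), 4 (T/G), 8 (A/C), 9 (C/A), 10 (G/T), 13 (C/T).
p = 6/17 = 0.352941.
d = −0.75 · ln(1 − (4/3)·0.352941) = −0.75 · ln(0.529412) = −0.75 · (-0.635988) = 0.4770.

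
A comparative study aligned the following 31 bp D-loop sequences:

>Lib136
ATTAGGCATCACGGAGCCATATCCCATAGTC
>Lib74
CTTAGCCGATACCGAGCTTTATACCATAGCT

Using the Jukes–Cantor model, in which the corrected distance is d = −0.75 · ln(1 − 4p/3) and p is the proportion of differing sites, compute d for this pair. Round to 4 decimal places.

Mismatches occur at site 1 (A↔C), site 6 (G↔C), site 8 (A↔G), site 9 (T↔A), site 10 (C↔T), site 13 (G↔C), site 18 (C↔T), site 19 (A↔T), site 23 (C↔A), site 30 (T↔C), site 31 (C↔T).
p = 11/31 = 0.354839.
d = −0.75 · ln(1 − (4/3)·0.354839) = −0.75 · ln(0.526881) = −0.75 · (-0.640781) = 0.4806.

0.4806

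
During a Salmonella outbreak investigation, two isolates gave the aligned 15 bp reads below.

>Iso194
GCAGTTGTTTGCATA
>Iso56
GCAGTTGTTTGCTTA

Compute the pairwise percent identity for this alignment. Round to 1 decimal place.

Differing sites — 13:A/T.
14 of the 15 sites match, so the percent identity is 14/15 × 100 = 93.3%.

93.3%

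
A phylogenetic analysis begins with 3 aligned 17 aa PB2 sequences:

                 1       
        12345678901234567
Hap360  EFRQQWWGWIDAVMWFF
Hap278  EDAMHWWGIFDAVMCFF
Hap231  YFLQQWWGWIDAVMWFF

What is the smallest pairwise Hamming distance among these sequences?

Pairwise Hamming distances:
  Hap360 vs Hap278: 7
  Hap360 vs Hap231: 2
  Hap278 vs Hap231: 8
The smallest is 2, between Hap360 and Hap231.

2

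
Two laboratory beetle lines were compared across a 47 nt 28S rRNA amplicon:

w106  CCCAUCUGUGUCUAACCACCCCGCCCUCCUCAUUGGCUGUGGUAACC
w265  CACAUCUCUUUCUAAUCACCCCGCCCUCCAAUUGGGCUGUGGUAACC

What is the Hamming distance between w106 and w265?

The sequences differ at positions 2 (C/A), 8 (G/C), 10 (G/U), 16 (C/U), 30 (U/A), 31 (C/A), 32 (A/U), 34 (U/G).
That gives 8 mismatches out of 47 aligned sites, so the Hamming distance is 8.

8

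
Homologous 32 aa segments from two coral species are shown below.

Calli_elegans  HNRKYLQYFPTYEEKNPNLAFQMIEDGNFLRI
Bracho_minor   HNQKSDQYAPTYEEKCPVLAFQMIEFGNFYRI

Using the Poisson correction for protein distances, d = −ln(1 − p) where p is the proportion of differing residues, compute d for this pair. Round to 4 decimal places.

0.2877

Differing sites — 3:R/Q; 5:Y/S; 6:L/D; 9:F/A; 16:N/C; 18:N/V; 26:D/F; 30:L/Y.
p = 8/32 = 0.250000.
d = −ln(1 − 0.250000) = −ln(0.750000) = 0.2877.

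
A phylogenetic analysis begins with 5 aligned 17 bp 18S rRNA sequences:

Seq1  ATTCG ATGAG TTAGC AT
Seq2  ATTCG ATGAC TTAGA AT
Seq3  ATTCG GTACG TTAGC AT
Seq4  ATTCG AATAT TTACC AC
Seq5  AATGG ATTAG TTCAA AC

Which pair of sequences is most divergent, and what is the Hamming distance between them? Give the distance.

Pairwise Hamming distances:
  Seq1 vs Seq2: 2
  Seq1 vs Seq3: 3
  Seq1 vs Seq4: 5
  Seq1 vs Seq5: 7
  Seq2 vs Seq3: 5
  Seq2 vs Seq4: 6
  Seq2 vs Seq5: 7
  Seq3 vs Seq4: 7
  Seq3 vs Seq5: 9
  Seq4 vs Seq5: 7
The largest is 9, between Seq3 and Seq5.

9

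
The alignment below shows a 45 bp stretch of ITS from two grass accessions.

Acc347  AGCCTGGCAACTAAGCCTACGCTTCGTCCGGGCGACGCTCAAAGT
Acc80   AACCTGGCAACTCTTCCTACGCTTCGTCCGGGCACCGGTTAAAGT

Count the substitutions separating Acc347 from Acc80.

8

Mismatches occur at site 2 (G/A), site 13 (A/C), site 14 (A/T), site 15 (G/T), site 34 (G/A), site 35 (A/C), site 38 (C/G), site 40 (C/T).
That gives 8 mismatches out of 45 aligned sites, so the Hamming distance is 8.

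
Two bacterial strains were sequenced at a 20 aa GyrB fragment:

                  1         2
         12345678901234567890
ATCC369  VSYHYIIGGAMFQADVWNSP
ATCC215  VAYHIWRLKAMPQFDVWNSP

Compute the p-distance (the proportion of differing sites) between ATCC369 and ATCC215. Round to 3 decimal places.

0.400

The sequences differ at positions 2 (S/A), 5 (Y/I), 6 (I/W), 7 (I/R), 8 (G/L), 9 (G/K), 12 (F/P), 14 (A/F).
There are 8 differences over 20 sites, so p = 8/20 = 0.400.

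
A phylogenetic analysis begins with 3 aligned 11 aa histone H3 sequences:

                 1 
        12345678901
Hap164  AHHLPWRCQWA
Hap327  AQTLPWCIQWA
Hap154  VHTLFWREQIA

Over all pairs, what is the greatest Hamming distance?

Pairwise Hamming distances:
  Hap164 vs Hap327: 4
  Hap164 vs Hap154: 5
  Hap327 vs Hap154: 6
The largest is 6, between Hap327 and Hap154.

6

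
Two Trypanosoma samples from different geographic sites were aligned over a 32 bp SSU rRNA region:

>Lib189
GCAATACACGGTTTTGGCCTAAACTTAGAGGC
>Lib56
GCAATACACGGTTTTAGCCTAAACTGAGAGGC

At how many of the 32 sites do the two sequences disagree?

Mismatches occur at site 16 (G↔A), site 26 (T↔G).
That gives 2 mismatches out of 32 aligned sites, so the Hamming distance is 2.

2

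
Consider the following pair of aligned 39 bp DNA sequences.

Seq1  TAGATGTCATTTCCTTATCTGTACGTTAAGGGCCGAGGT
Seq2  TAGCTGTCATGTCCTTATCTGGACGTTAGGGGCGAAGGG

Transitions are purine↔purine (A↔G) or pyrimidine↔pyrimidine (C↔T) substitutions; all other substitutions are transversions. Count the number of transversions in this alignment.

Differing sites — 4:A/C (Tv); 11:T/G (Tv); 22:T/G (Tv); 29:A/G (Ti); 34:C/G (Tv); 35:G/A (Ti); 39:T/G (Tv).
Of the 7 differences, 2 transitions and 5 transversions, so the answer is 5.

5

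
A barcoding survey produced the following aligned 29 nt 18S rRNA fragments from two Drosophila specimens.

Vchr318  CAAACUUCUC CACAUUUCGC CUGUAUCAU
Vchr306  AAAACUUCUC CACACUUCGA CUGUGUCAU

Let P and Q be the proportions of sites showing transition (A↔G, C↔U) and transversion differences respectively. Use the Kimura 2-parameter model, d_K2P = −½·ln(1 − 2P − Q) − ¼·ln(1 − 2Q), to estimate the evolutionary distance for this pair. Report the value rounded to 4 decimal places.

Differing sites — 1:C/A (Tv); 15:U/C (Ti); 20:C/A (Tv); 25:A/G (Ti).
Of the 4 differences, 2 transitions and 2 transversions over 29 sites: P = 2/29 = 0.068966, Q = 2/29 = 0.068966.
d = −0.5·ln(0.793102) − 0.25·ln(0.862068) = −0.5·(-0.231803) − 0.25·(-0.148421) = 0.1530.

0.1530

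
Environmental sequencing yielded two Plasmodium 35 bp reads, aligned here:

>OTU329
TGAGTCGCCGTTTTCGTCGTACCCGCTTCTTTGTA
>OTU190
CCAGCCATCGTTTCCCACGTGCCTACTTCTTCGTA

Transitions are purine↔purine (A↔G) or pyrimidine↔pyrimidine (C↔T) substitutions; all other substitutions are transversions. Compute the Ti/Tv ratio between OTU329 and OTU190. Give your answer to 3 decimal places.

3.000

Differing sites — 1:T/C (Ti); 2:G/C (Tv); 5:T/C (Ti); 7:G/A (Ti); 8:C/T (Ti); 14:T/C (Ti); 16:G/C (Tv); 17:T/A (Tv); 21:A/G (Ti); 24:C/T (Ti); 25:G/A (Ti); 32:T/C (Ti).
Of the 12 differences, 9 transitions and 3 transversions, so Ti/Tv = 9/3 = 3.000.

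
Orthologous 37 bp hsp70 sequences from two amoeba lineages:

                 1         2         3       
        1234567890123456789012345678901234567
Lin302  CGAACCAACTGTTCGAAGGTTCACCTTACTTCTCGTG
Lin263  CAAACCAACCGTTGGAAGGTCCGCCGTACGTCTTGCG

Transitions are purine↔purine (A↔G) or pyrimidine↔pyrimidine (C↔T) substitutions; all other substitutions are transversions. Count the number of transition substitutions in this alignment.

6

Mismatches occur at site 2 (G↔A, transition), site 10 (T↔C, transition), site 14 (C↔G, transversion), site 21 (T↔C, transition), site 23 (A↔G, transition), site 26 (T↔G, transversion), site 30 (T↔G, transversion), site 34 (C↔T, transition), site 36 (T↔C, transition).
Of the 9 differences, 6 transitions and 3 transversions, so the answer is 6.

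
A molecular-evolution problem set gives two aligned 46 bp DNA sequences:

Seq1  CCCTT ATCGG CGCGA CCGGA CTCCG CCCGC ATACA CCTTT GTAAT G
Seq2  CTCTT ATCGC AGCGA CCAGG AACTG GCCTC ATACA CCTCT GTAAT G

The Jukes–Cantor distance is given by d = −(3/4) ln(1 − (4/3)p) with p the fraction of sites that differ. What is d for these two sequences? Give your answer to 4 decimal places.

0.2880

Differing sites — 2:C/T; 10:G/C; 11:C/A; 18:G/A; 20:A/G; 21:C/A; 22:T/A; 24:C/T; 26:C/G; 29:G/T; 39:T/C.
p = 11/46 = 0.239130.
d = −0.75 · ln(1 − (4/3)·0.239130) = −0.75 · ln(0.681160) = −0.75 · (-0.383958) = 0.2880.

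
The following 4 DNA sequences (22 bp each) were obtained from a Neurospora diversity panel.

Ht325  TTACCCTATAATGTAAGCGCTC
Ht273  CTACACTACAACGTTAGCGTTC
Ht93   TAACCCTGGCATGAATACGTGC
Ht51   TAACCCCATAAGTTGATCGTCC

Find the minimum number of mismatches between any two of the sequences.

6

Pairwise Hamming distances:
  Ht325 vs Ht273: 6
  Ht325 vs Ht93: 9
  Ht325 vs Ht51: 8
  Ht273 vs Ht93: 12
  Ht273 vs Ht51: 10
  Ht93 vs Ht51: 11
The smallest is 6, between Ht325 and Ht273.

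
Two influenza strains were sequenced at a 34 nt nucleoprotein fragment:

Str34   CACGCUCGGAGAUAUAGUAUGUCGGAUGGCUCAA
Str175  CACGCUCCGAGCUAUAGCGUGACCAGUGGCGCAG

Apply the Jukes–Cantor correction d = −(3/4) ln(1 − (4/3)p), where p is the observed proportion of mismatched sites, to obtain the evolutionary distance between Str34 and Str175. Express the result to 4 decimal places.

0.3734

The sequences differ at positions 8 (G/C), 12 (A/C), 18 (U/C), 19 (A/G), 22 (U/A), 24 (G/C), 25 (G/A), 26 (A/G), 31 (U/G), 34 (A/G).
p = 10/34 = 0.294118.
d = −0.75 · ln(1 − (4/3)·0.294118) = −0.75 · ln(0.607843) = −0.75 · (-0.497839) = 0.3734.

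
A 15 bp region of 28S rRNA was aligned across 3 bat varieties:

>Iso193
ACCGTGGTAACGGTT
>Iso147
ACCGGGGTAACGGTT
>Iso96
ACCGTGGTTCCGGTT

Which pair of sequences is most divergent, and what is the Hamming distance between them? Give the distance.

3

Pairwise Hamming distances:
  Iso193 vs Iso147: 1
  Iso193 vs Iso96: 2
  Iso147 vs Iso96: 3
The largest is 3, between Iso147 and Iso96.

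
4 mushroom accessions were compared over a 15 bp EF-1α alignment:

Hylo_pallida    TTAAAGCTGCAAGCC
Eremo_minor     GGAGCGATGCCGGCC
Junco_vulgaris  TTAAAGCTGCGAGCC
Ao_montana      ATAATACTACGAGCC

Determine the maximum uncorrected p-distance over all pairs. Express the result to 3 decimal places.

Pairwise Hamming distances:
  Hylo_pallida vs Eremo_minor: 7
  Hylo_pallida vs Junco_vulgaris: 1
  Hylo_pallida vs Ao_montana: 5
  Eremo_minor vs Junco_vulgaris: 7
  Eremo_minor vs Ao_montana: 9
  Junco_vulgaris vs Ao_montana: 4
The largest is 9 mismatches, between Eremo_minor and Ao_montana; p = 9/15 = 0.600.

0.600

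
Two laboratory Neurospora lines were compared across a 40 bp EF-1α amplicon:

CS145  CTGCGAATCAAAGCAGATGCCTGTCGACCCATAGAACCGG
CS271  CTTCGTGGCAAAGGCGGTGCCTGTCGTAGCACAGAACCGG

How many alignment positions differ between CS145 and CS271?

The sequences differ at positions 3 (G/T), 6 (A/T), 7 (A/G), 8 (T/G), 14 (C/G), 15 (A/C), 17 (A/G), 27 (A/T), 28 (C/A), 29 (C/G), 32 (T/C).
That gives 11 mismatches out of 40 aligned sites, so the Hamming distance is 11.

11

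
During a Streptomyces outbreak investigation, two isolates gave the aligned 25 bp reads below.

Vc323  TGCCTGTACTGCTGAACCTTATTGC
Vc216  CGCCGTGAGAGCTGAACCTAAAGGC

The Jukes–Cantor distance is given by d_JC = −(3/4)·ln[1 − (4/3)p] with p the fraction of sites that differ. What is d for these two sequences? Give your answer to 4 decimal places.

0.4904

The sequences differ at positions 1 (T/C), 5 (T/G), 6 (G/T), 7 (T/G), 9 (C/G), 10 (T/A), 20 (T/A), 22 (T/A), 23 (T/G).
p = 9/25 = 0.360000.
d = −0.75 · ln(1 − (4/3)·0.360000) = −0.75 · ln(0.520000) = −0.75 · (-0.653926) = 0.4904.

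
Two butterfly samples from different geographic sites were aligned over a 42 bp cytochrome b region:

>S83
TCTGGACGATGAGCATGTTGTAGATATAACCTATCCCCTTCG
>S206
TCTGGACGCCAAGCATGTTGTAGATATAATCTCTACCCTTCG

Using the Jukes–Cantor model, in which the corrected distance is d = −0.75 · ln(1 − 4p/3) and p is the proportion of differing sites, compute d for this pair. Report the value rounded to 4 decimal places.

0.1585

Mismatches occur at site 9 (A/C), site 10 (T/C), site 11 (G/A), site 30 (C/T), site 33 (A/C), site 35 (C/A).
p = 6/42 = 0.142857.
d = −0.75 · ln(1 − (4/3)·0.142857) = −0.75 · ln(0.809524) = −0.75 · (-0.211309) = 0.1585.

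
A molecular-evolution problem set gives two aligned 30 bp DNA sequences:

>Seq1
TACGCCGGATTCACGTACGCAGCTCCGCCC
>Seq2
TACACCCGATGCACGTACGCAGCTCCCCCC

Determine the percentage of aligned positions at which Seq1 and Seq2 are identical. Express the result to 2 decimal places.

86.67%

The sequences differ at positions 4 (G/A), 7 (G/C), 11 (T/G), 27 (G/C).
26 of the 30 sites match, so the percent identity is 26/30 × 100 = 86.67%.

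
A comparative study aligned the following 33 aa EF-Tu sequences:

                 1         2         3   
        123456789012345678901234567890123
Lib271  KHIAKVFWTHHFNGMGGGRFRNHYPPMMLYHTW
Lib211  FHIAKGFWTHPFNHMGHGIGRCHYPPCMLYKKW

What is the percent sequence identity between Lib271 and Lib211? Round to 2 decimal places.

66.67%

The sequences differ at positions 1 (K/F), 6 (V/G), 11 (H/P), 14 (G/H), 17 (G/H), 19 (R/I), 20 (F/G), 22 (N/C), 27 (M/C), 31 (H/K), 32 (T/K).
22 of the 33 sites match, so the percent identity is 22/33 × 100 = 66.67%.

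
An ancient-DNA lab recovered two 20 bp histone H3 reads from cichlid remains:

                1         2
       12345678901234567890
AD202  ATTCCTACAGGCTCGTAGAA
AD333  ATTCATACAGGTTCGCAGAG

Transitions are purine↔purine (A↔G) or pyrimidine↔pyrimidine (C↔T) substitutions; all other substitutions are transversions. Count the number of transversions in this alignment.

1

Mismatches occur at site 5 (C↔A, transversion), site 12 (C↔T, transition), site 16 (T↔C, transition), site 20 (A↔G, transition).
Of the 4 differences, 3 transitions and 1 transversion, so the answer is 1.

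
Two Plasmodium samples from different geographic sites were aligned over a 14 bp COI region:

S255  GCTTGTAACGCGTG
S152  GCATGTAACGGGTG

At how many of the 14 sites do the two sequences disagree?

2

The sequences differ at positions 3 (T/A), 11 (C/G).
That gives 2 mismatches out of 14 aligned sites, so the Hamming distance is 2.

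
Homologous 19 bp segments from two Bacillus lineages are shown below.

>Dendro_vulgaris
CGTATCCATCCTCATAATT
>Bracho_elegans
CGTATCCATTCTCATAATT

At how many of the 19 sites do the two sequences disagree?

Differing sites — 10:C/T.
That gives 1 mismatch out of 19 aligned sites, so the Hamming distance is 1.

1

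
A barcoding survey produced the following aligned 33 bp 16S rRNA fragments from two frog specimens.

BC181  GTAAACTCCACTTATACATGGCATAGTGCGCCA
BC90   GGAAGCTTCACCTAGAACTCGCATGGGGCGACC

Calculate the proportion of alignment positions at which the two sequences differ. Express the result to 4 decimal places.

0.3636

Mismatches occur at site 2 (T↔G), site 5 (A↔G), site 8 (C↔T), site 12 (T↔C), site 15 (T↔G), site 17 (C↔A), site 18 (A↔C), site 20 (G↔C), site 25 (A↔G), site 27 (T↔G), site 31 (C↔A), site 33 (A↔C).
There are 12 differences over 33 sites, so p = 12/33 = 0.3636.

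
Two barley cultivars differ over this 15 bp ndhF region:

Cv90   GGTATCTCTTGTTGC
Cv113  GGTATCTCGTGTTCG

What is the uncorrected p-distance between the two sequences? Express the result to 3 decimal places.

0.200

Mismatches occur at site 9 (T→G), site 14 (G→C), site 15 (C→G).
There are 3 differences over 15 sites, so p = 3/15 = 0.200.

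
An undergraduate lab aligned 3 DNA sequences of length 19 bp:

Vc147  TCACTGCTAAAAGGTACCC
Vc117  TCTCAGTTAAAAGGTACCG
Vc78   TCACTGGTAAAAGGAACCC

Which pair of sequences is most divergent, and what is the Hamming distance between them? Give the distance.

5

Pairwise Hamming distances:
  Vc147 vs Vc117: 4
  Vc147 vs Vc78: 2
  Vc117 vs Vc78: 5
The largest is 5, between Vc117 and Vc78.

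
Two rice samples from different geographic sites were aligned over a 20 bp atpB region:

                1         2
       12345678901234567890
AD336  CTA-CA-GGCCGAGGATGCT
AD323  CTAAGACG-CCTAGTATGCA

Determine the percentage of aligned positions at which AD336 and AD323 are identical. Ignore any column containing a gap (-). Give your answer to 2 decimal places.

76.47%

Excluding the 3 gap columns leaves 17 comparable sites.
Differing sites — 5:C/G; 12:G/T; 15:G/T; 20:T/A.
13 of the 17 comparable sites match, so the percent identity is 13/17 × 100 = 76.47%.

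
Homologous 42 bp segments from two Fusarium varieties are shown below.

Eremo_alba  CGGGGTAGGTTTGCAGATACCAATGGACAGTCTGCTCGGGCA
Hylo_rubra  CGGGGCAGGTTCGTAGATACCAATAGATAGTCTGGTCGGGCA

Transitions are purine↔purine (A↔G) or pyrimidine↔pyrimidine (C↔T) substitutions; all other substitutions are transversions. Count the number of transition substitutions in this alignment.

Mismatches occur at site 6 (T↔C, transition), site 12 (T↔C, transition), site 14 (C↔T, transition), site 25 (G↔A, transition), site 28 (C↔T, transition), site 35 (C↔G, transversion).
Of the 6 differences, 5 transitions and 1 transversion, so the answer is 5.

5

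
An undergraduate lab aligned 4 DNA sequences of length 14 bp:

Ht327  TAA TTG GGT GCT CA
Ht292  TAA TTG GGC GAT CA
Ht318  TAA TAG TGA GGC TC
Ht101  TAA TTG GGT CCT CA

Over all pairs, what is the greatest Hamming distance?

8

Pairwise Hamming distances:
  Ht327 vs Ht292: 2
  Ht327 vs Ht318: 7
  Ht327 vs Ht101: 1
  Ht292 vs Ht318: 7
  Ht292 vs Ht101: 3
  Ht318 vs Ht101: 8
The largest is 8, between Ht318 and Ht101.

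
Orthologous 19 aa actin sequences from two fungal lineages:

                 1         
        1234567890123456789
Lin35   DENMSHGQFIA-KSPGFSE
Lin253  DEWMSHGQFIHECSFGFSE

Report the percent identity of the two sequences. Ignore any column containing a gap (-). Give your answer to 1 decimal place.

77.8%

Excluding the 1 gap column leaves 18 comparable sites.
Mismatches occur at site 3 (N→W), site 11 (A→H), site 13 (K→C), site 15 (P→F).
14 of the 18 comparable sites match, so the percent identity is 14/18 × 100 = 77.8%.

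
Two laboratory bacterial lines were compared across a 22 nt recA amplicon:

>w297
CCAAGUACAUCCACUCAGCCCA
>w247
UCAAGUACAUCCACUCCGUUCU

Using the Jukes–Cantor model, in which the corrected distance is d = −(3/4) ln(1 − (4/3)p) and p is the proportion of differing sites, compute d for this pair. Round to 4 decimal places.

0.2708

The sequences differ at positions 1 (C/U), 17 (A/C), 19 (C/U), 20 (C/U), 22 (A/U).
p = 5/22 = 0.227273.
d = −0.75 · ln(1 − (4/3)·0.227273) = −0.75 · ln(0.696969) = −0.75 · (-0.361014) = 0.2708.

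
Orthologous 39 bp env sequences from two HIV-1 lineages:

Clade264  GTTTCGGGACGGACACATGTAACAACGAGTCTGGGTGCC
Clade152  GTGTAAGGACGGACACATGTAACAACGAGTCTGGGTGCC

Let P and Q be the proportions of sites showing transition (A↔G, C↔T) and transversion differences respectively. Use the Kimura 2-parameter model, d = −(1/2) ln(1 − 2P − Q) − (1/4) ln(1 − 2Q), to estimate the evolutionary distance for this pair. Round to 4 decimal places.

0.0812

Mismatches occur at site 3 (T/G, transversion), site 5 (C/A, transversion), site 6 (G/A, transition).
Of the 3 differences, 1 transition and 2 transversions over 39 sites: P = 1/39 = 0.025641, Q = 2/39 = 0.051282.
d = −0.5·ln(0.897436) − 0.25·ln(0.897436) = −0.5·(-0.108213) − 0.25·(-0.108213) = 0.0812.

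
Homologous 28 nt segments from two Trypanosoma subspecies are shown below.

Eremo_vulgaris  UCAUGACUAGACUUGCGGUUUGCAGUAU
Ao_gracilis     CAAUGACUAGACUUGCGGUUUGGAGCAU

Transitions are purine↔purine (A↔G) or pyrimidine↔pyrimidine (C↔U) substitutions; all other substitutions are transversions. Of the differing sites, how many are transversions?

The sequences differ at positions 1 (U/C, transition), 2 (C/A, transversion), 23 (C/G, transversion), 26 (U/C, transition).
Of the 4 differences, 2 transitions and 2 transversions, so the answer is 2.

2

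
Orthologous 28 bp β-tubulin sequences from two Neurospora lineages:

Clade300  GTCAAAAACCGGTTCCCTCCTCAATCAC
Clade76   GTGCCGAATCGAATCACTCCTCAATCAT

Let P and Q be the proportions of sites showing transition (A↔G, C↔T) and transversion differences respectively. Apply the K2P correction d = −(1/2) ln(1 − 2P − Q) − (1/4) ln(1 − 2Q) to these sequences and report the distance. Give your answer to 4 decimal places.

0.4225

Mismatches occur at site 3 (C↔G, transversion), site 4 (A↔C, transversion), site 5 (A↔C, transversion), site 6 (A↔G, transition), site 9 (C↔T, transition), site 12 (G↔A, transition), site 13 (T↔A, transversion), site 16 (C↔A, transversion), site 28 (C↔T, transition).
Of the 9 differences, 4 transitions and 5 transversions over 28 sites: P = 4/28 = 0.142857, Q = 5/28 = 0.178571.
d = −0.5·ln(0.535715) − 0.25·ln(0.642858) = −0.5·(-0.624153) − 0.25·(-0.441831) = 0.4225.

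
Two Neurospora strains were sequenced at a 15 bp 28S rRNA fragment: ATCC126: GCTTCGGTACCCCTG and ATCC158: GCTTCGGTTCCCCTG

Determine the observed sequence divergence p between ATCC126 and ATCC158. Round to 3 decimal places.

A single mismatch occurs at site 9 (A/T).
There are 1 differences over 15 sites, so p = 1/15 = 0.067.

0.067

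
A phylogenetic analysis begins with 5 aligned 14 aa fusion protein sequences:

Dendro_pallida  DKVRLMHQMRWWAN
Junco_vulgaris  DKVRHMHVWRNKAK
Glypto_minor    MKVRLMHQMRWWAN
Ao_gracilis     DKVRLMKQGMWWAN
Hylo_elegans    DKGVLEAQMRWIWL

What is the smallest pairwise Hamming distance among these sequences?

Pairwise Hamming distances:
  Dendro_pallida vs Junco_vulgaris: 6
  Dendro_pallida vs Glypto_minor: 1
  Dendro_pallida vs Ao_gracilis: 3
  Dendro_pallida vs Hylo_elegans: 7
  Junco_vulgaris vs Glypto_minor: 7
  Junco_vulgaris vs Ao_gracilis: 8
  Junco_vulgaris vs Hylo_elegans: 11
  Glypto_minor vs Ao_gracilis: 4
  Glypto_minor vs Hylo_elegans: 8
  Ao_gracilis vs Hylo_elegans: 9
The smallest is 1, between Dendro_pallida and Glypto_minor.

1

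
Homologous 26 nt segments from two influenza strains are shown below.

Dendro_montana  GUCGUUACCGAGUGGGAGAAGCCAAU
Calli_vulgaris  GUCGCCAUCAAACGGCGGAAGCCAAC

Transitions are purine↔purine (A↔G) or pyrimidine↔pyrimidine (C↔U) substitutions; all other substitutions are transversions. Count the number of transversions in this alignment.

The sequences differ at positions 5 (U/C, transition), 6 (U/C, transition), 8 (C/U, transition), 10 (G/A, transition), 12 (G/A, transition), 13 (U/C, transition), 16 (G/C, transversion), 17 (A/G, transition), 26 (U/C, transition).
Of the 9 differences, 8 transitions and 1 transversion, so the answer is 1.

1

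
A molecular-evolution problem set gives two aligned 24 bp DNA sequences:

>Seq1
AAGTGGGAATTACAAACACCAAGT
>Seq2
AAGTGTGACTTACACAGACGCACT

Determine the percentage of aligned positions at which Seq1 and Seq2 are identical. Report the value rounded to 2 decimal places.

Mismatches occur at site 6 (G/T), site 9 (A/C), site 15 (A/C), site 17 (C/G), site 20 (C/G), site 21 (A/C), site 23 (G/C).
17 of the 24 sites match, so the percent identity is 17/24 × 100 = 70.83%.

70.83%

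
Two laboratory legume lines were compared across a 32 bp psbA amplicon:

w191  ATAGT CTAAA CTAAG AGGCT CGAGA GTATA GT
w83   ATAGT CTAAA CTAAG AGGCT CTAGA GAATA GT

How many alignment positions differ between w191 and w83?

2

The sequences differ at positions 22 (G/T), 27 (T/A).
That gives 2 mismatches out of 32 aligned sites, so the Hamming distance is 2.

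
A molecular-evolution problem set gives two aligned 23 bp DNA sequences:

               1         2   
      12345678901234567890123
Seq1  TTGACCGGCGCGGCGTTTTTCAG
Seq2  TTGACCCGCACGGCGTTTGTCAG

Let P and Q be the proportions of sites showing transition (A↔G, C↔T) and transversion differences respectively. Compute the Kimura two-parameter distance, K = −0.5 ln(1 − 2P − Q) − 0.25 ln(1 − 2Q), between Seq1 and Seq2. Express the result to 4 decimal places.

0.1433

The sequences differ at positions 7 (G/C, transversion), 10 (G/A, transition), 19 (T/G, transversion).
Of the 3 differences, 1 transition and 2 transversions over 23 sites: P = 1/23 = 0.043478, Q = 2/23 = 0.086957.
d = −0.5·ln(0.826087) − 0.25·ln(0.826086) = −0.5·(-0.191055) − 0.25·(-0.191056) = 0.1433.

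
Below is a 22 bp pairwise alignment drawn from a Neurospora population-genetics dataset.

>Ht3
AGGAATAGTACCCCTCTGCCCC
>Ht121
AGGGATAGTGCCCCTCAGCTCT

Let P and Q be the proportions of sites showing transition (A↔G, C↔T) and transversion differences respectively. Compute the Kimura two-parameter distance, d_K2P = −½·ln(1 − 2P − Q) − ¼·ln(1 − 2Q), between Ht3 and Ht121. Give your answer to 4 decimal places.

Mismatches occur at site 4 (A↔G, transition), site 10 (A↔G, transition), site 17 (T↔A, transversion), site 20 (C↔T, transition), site 22 (C↔T, transition).
Of the 5 differences, 4 transitions and 1 transversion over 22 sites: P = 4/22 = 0.181818, Q = 1/22 = 0.045455.
d = −0.5·ln(0.590909) − 0.25·ln(0.909090) = −0.5·(-0.526093) − 0.25·(-0.095311) = 0.2869.

0.2869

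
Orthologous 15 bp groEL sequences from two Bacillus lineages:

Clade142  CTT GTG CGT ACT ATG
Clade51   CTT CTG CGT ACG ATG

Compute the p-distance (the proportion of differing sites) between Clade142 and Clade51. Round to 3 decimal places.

0.133

Mismatches occur at site 4 (G/C), site 12 (T/G).
There are 2 differences over 15 sites, so p = 2/15 = 0.133.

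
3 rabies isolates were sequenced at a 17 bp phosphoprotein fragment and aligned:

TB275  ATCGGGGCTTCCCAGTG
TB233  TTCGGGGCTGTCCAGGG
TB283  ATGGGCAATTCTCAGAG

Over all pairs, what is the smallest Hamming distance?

Pairwise Hamming distances:
  TB275 vs TB233: 4
  TB275 vs TB283: 6
  TB233 vs TB283: 9
The smallest is 4, between TB275 and TB233.

4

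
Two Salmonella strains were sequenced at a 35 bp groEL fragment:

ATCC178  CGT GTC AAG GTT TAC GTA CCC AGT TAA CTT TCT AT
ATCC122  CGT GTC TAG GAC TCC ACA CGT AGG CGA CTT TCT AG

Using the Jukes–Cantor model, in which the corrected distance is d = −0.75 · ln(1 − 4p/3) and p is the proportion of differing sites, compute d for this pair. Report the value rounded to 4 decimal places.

0.4582

Differing sites — 7:A/T; 11:T/A; 12:T/C; 14:A/C; 16:G/A; 17:T/C; 20:C/G; 21:C/T; 24:T/G; 25:T/C; 26:A/G; 35:T/G.
p = 12/35 = 0.342857.
d = −0.75 · ln(1 − (4/3)·0.342857) = −0.75 · ln(0.542857) = −0.75 · (-0.610909) = 0.4582.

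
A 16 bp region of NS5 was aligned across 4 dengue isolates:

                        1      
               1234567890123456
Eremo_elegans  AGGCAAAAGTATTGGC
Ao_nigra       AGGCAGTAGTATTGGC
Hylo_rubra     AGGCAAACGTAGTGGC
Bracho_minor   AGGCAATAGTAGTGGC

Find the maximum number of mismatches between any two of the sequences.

Pairwise Hamming distances:
  Eremo_elegans vs Ao_nigra: 2
  Eremo_elegans vs Hylo_rubra: 2
  Eremo_elegans vs Bracho_minor: 2
  Ao_nigra vs Hylo_rubra: 4
  Ao_nigra vs Bracho_minor: 2
  Hylo_rubra vs Bracho_minor: 2
The largest is 4, between Ao_nigra and Hylo_rubra.

4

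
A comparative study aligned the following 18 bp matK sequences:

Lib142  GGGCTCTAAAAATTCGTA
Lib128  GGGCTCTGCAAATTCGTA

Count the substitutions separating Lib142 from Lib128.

2

The sequences differ at positions 8 (A/G), 9 (A/C).
That gives 2 mismatches out of 18 aligned sites, so the Hamming distance is 2.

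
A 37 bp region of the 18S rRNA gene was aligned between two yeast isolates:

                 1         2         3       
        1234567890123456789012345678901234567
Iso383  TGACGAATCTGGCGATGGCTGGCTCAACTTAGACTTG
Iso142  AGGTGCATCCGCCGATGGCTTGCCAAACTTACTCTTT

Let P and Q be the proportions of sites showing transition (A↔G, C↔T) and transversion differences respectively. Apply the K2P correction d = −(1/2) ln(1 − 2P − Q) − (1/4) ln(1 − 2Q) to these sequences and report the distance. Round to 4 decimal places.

The sequences differ at positions 1 (T/A, transversion), 3 (A/G, transition), 4 (C/T, transition), 6 (A/C, transversion), 10 (T/C, transition), 12 (G/C, transversion), 21 (G/T, transversion), 24 (T/C, transition), 25 (C/A, transversion), 32 (G/C, transversion), 33 (A/T, transversion), 37 (G/T, transversion).
Of the 12 differences, 4 transitions and 8 transversions over 37 sites: P = 4/37 = 0.108108, Q = 8/37 = 0.216216.
d = −0.5·ln(0.567568) − 0.25·ln(0.567568) = −0.5·(-0.566395) − 0.25·(-0.566395) = 0.4248.

0.4248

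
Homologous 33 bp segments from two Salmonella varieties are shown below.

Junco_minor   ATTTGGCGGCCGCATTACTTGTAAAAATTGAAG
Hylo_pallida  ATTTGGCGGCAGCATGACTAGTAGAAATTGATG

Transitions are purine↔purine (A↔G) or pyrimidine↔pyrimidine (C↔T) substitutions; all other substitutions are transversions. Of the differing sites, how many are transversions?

4

Mismatches occur at site 11 (C↔A, transversion), site 16 (T↔G, transversion), site 20 (T↔A, transversion), site 24 (A↔G, transition), site 32 (A↔T, transversion).
Of the 5 differences, 1 transition and 4 transversions, so the answer is 4.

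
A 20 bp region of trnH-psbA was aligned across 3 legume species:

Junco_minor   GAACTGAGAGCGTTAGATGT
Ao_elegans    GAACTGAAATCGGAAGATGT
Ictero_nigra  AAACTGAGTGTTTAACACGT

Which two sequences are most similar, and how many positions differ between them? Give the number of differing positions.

Pairwise Hamming distances:
  Junco_minor vs Ao_elegans: 4
  Junco_minor vs Ictero_nigra: 7
  Ao_elegans vs Ictero_nigra: 9
The smallest is 4, between Junco_minor and Ao_elegans.

4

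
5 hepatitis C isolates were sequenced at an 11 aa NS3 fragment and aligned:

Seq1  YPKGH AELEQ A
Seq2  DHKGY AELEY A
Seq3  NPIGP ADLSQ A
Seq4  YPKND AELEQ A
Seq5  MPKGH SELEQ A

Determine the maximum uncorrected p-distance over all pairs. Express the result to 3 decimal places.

0.636

Pairwise Hamming distances:
  Seq1 vs Seq2: 4
  Seq1 vs Seq3: 5
  Seq1 vs Seq4: 2
  Seq1 vs Seq5: 2
  Seq2 vs Seq3: 7
  Seq2 vs Seq4: 5
  Seq2 vs Seq5: 5
  Seq3 vs Seq4: 6
  Seq3 vs Seq5: 6
  Seq4 vs Seq5: 4
The largest is 7 mismatches, between Seq2 and Seq3; p = 7/11 = 0.636.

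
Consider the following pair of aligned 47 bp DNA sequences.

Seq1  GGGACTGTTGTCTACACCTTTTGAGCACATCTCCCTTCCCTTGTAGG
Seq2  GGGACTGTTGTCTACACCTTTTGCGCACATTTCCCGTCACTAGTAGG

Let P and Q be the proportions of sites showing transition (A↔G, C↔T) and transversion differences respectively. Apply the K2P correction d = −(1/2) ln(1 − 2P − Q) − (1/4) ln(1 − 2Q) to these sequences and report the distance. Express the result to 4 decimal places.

The sequences differ at positions 24 (A/C, transversion), 31 (C/T, transition), 36 (T/G, transversion), 39 (C/A, transversion), 42 (T/A, transversion).
Of the 5 differences, 1 transition and 4 transversions over 47 sites: P = 1/47 = 0.021277, Q = 4/47 = 0.085106.
d = −0.5·ln(0.872340) − 0.25·ln(0.829788) = −0.5·(-0.136576) − 0.25·(-0.186585) = 0.1149.

0.1149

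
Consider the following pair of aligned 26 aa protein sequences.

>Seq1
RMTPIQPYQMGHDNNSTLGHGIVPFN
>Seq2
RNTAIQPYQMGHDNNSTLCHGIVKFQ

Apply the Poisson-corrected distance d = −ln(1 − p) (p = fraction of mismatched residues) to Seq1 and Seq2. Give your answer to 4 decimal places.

Differing sites — 2:M/N; 4:P/A; 19:G/C; 24:P/K; 26:N/Q.
p = 5/26 = 0.192308.
d = −ln(1 − 0.192308) = −ln(0.807692) = 0.2136.

0.2136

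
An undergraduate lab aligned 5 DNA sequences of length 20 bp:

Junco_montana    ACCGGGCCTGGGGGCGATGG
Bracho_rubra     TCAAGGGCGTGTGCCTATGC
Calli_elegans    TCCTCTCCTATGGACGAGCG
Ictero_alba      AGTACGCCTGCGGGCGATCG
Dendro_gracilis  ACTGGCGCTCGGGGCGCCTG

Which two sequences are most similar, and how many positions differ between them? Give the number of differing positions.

Pairwise Hamming distances:
  Junco_montana vs Bracho_rubra: 10
  Junco_montana vs Calli_elegans: 9
  Junco_montana vs Ictero_alba: 6
  Junco_montana vs Dendro_gracilis: 7
  Bracho_rubra vs Calli_elegans: 14
  Bracho_rubra vs Ictero_alba: 13
  Bracho_rubra vs Dendro_gracilis: 13
  Calli_elegans vs Ictero_alba: 9
  Calli_elegans vs Dendro_gracilis: 12
  Ictero_alba vs Dendro_gracilis: 10
The smallest is 6, between Junco_montana and Ictero_alba.

6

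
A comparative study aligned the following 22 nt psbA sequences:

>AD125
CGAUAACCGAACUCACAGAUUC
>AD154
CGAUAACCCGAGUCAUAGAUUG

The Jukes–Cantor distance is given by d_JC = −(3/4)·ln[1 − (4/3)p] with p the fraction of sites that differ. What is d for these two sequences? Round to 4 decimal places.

0.2708

Differing sites — 9:G/C; 10:A/G; 12:C/G; 16:C/U; 22:C/G.
p = 5/22 = 0.227273.
d = −0.75 · ln(1 − (4/3)·0.227273) = −0.75 · ln(0.696969) = −0.75 · (-0.361014) = 0.2708.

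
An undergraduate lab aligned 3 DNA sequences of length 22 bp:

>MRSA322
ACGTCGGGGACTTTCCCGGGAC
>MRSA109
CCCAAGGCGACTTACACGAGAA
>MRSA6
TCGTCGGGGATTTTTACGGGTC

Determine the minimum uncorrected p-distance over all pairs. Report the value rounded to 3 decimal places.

0.227

Pairwise Hamming distances:
  MRSA322 vs MRSA109: 9
  MRSA322 vs MRSA6: 5
  MRSA109 vs MRSA6: 11
The smallest is 5 mismatches, between MRSA322 and MRSA6; p = 5/22 = 0.227.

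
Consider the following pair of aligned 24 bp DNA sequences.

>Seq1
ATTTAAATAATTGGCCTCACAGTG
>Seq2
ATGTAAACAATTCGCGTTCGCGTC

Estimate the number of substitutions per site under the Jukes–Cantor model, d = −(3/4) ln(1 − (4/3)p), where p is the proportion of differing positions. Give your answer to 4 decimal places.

Mismatches occur at site 3 (T→G), site 8 (T→C), site 13 (G→C), site 16 (C→G), site 18 (C→T), site 19 (A→C), site 20 (C→G), site 21 (A→C), site 24 (G→C).
p = 9/24 = 0.375000.
d = −0.75 · ln(1 − (4/3)·0.375000) = −0.75 · ln(0.500000) = −0.75 · (-0.693147) = 0.5199.

0.5199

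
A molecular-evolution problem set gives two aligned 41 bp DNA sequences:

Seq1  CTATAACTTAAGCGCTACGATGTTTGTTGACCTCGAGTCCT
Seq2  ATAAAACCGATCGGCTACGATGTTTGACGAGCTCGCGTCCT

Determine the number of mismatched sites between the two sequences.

11

Differing sites — 1:C/A; 4:T/A; 8:T/C; 9:T/G; 11:A/T; 12:G/C; 13:C/G; 27:T/A; 28:T/C; 31:C/G; 36:A/C.
That gives 11 mismatches out of 41 aligned sites, so the Hamming distance is 11.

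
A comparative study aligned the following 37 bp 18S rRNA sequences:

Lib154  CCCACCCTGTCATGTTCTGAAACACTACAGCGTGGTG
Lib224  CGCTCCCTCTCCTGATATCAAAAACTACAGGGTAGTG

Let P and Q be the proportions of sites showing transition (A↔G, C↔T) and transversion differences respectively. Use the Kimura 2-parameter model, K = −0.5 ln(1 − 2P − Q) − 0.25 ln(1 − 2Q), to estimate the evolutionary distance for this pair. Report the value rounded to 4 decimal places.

Mismatches occur at site 2 (C→G, transversion), site 4 (A→T, transversion), site 9 (G→C, transversion), site 12 (A→C, transversion), site 15 (T→A, transversion), site 17 (C→A, transversion), site 19 (G→C, transversion), site 23 (C→A, transversion), site 31 (C→G, transversion), site 34 (G→A, transition).
Of the 10 differences, 1 transition and 9 transversions over 37 sites: P = 1/37 = 0.027027, Q = 9/37 = 0.243243.
d = −0.5·ln(0.702703) − 0.25·ln(0.513514) = −0.5·(-0.352821) − 0.25·(-0.666478) = 0.3430.

0.3430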